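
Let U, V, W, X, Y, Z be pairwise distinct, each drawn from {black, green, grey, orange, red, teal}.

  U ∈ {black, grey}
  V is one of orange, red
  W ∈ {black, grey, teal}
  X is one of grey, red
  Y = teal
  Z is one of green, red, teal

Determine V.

Y's domain is down to {teal}, so Y = teal. Strike teal from W, Z.
The 5 still-open variables together cover exactly {black, green, grey, orange, red} — 5 values for 5 variables — and green appears only in Z's list, so Z = green.
Among the 4 still-open variables, orange fits only V (and all 4 values in {black, grey, orange, red} must be used), so V = orange.

orange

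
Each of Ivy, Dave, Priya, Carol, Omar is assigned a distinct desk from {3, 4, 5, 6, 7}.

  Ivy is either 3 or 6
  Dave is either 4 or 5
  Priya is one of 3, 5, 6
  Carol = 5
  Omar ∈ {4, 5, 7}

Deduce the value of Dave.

Carol must be 5 (only option left). Strike 5 from Dave, Priya, Omar.
So Dave = 4.

4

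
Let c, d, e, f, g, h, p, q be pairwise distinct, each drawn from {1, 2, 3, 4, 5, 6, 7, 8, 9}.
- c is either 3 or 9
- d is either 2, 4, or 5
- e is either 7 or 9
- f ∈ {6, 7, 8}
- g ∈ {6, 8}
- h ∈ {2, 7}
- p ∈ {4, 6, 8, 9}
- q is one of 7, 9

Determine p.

4

Among the 8 variables, 3 fits only c (and all 8 values in {2, 3, 4, 5, 6, 7, 8, 9} must be used), so c = 3.
The 7 still-open variables draw from only 7 values {2, 4, 5, 6, 7, 8, 9}, so each is used; only d can be 5, hence d = 5.
The 6 still-open variables together cover exactly {2, 4, 6, 7, 8, 9} — 6 values for 6 variables — and 2 appears only in h's list, so h = 2.
The 5 still-open variables together cover exactly {4, 6, 7, 8, 9} — 5 values for 5 variables — and 4 appears only in p's list, so p = 4.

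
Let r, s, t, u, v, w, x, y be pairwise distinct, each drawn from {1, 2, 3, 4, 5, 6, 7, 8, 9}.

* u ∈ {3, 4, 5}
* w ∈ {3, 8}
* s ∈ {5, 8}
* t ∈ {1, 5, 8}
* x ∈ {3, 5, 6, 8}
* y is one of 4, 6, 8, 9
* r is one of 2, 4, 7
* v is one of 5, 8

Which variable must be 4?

The 2 variables s and v are confined to {5, 8}, which locks those values in; drop them from t, u, w, x, y.
t has just one choice, so t = 1.
w has just one choice, so w = 3. Eliminate 3 elsewhere: u, x.
So 4 goes to u.

u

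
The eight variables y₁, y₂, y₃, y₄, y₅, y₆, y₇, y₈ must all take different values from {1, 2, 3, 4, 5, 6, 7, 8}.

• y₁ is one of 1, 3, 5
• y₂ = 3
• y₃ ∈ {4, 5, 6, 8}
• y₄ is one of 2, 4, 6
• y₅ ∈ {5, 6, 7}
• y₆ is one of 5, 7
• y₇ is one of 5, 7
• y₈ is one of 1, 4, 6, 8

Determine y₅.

6

y₂ has just one choice, so y₂ = 3. Eliminate 3 elsewhere: y₁.
The 7 still-open variables together cover exactly {1, 2, 4, 5, 6, 7, 8} — 7 values for 7 variables — and 2 appears only in y₄'s list, so y₄ = 2.
y₆ and y₇ between them cover only {5, 7} — a naked pair. Remove those values from y₁, y₃, y₅.
So y₅ = 6.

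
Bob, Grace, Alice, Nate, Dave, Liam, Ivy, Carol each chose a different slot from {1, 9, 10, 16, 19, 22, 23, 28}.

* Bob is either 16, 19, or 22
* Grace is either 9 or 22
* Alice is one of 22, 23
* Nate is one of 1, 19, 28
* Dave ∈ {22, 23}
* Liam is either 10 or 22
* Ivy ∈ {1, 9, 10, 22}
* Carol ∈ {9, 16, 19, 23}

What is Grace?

The 8 variables together cover exactly {1, 9, 10, 16, 19, 22, 23, 28} — 8 values for 8 variables — and 28 appears only in Nate's list, so Nate = 28.
The 7 still-open variables together cover exactly {1, 9, 10, 16, 19, 22, 23} — 7 values for 7 variables — and 1 appears only in Ivy's list, so Ivy = 1.
The 6 still-open variables draw from only 6 values {9, 10, 16, 19, 22, 23}, so each is used; only Liam can be 10, hence Liam = 10.
Alice and Dave between them cover only {22, 23} — a naked pair. Remove those values from Bob, Grace, Carol.
So Grace = 9.

9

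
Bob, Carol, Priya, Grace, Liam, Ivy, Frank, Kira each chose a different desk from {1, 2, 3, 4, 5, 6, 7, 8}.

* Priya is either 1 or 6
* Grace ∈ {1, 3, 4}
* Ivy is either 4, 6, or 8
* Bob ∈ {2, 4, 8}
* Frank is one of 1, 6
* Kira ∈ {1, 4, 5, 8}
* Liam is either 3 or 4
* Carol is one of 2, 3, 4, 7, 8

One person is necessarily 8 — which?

Ivy

The 8 variables together cover exactly {1, 2, 3, 4, 5, 6, 7, 8} — 8 values for 8 variables — and 5 appears only in Kira's list, so Kira = 5.
The 7 still-open variables together cover exactly {1, 2, 3, 4, 6, 7, 8} — 7 values for 7 variables — and 7 appears only in Carol's list, so Carol = 7.
The 6 still-open variables together cover exactly {1, 2, 3, 4, 6, 8} — 6 values for 6 variables — and 2 appears only in Bob's list, so Bob = 2.
The 5 still-open variables together cover exactly {1, 3, 4, 6, 8} — 5 values for 5 variables — and 8 appears only in Ivy's list, so Ivy = 8.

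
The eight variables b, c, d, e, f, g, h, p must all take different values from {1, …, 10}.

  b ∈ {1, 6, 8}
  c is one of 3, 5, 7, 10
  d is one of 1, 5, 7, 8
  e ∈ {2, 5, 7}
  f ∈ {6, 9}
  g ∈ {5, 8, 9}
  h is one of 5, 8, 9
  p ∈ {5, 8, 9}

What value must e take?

2

g, h, p share exactly the 3 values {5, 8, 9}; by pigeonhole those values go to them, so strike 5, 8, 9 from b, c, d, e, f.
f must be 6 (only option left). Remove 6 from b.
That leaves b = 1. Strike 1 from d.
d's domain is down to {7}, so d = 7. So c, e can't be 7.
So e = 2.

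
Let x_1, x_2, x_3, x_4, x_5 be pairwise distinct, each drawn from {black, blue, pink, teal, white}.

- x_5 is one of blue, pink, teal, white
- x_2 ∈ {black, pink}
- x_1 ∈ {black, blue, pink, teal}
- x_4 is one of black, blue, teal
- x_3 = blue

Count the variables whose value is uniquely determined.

x_3's domain is down to {blue}, so x_3 = blue. Strike blue from x_1, x_4, x_5.
Among the 4 still-open variables, white fits only x_5 (and all 4 values in {black, pink, teal, white} must be used), so x_5 = white.
Determined: x_3=blue, x_5=white. The other variables each still have more than one consistent value. That makes 2.

2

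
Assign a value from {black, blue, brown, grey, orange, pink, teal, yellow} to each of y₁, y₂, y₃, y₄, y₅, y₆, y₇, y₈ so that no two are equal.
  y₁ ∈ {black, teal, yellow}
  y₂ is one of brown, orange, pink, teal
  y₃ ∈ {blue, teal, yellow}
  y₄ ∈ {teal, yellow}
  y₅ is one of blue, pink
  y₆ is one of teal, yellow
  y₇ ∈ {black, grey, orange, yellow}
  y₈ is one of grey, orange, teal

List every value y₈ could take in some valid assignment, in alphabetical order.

grey, orange

The 8 variables together cover exactly {black, blue, brown, grey, orange, pink, teal, yellow} — 8 values for 8 variables — and brown appears only in y₂'s list, so y₂ = brown.
Among the 7 still-open variables, pink fits only y₅ (and all 7 values in {black, blue, grey, orange, pink, teal, yellow} must be used), so y₅ = pink.
The 6 still-open variables draw from only 6 values {black, blue, grey, orange, teal, yellow}, so each is used; only y₃ can be blue, hence y₃ = blue.
y₄ and y₆ share exactly the 2 values {teal, yellow}; by pigeonhole those values go to them, so strike teal, yellow from y₁, y₇, y₈.
y₁ has just one choice, so y₁ = black. Remove black from y₇.
No further eliminations apply; y₈ can still be any of grey, orange.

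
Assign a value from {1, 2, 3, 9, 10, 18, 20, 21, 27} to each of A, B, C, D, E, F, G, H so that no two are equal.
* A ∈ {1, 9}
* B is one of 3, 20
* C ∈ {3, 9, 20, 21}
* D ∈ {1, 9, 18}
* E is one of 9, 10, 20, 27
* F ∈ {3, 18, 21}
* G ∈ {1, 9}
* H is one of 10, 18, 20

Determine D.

The 8 variables together cover exactly {1, 3, 9, 10, 18, 20, 21, 27} — 8 values for 8 variables — and 27 appears only in E's list, so E = 27.
The 7 still-open variables draw from only 7 values {1, 3, 9, 10, 18, 20, 21}, so each is used; only H can be 10, hence H = 10.
A and G between them cover only {1, 9} — a naked pair. Remove those values from C, D.
So D = 18.

18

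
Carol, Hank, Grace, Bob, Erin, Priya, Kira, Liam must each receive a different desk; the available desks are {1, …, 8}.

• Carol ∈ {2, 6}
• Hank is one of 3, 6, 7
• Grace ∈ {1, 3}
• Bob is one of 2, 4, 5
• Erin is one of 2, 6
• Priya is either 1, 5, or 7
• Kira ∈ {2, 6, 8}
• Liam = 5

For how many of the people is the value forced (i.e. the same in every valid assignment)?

3

Liam must be 5 (only option left). So Bob, Priya can't be 5.
The 7 still-open variables together cover exactly {1, 2, 3, 4, 6, 7, 8} — 7 values for 7 variables — and 4 appears only in Bob's list, so Bob = 4.
The 6 still-open variables draw from only 6 values {1, 2, 3, 6, 7, 8}, so each is used; only Kira can be 8, hence Kira = 8.
Carol and Erin share exactly the 2 values {2, 6}; by pigeonhole those values go to them, so strike 2, 6 from Hank.
Determined: Bob=4, Kira=8, Liam=5. The other people each still have more than one consistent value. That makes 3.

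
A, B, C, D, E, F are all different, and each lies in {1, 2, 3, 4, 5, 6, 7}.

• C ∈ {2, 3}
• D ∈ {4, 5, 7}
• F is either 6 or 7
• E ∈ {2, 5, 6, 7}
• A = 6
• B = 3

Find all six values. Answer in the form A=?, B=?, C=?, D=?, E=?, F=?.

A=6, B=3, C=2, D=4, E=5, F=7

A's domain is down to {6}, so A = 6. Remove 6 from E, F.
B has just one choice, so B = 3. Remove 3 from C.
C's domain is down to {2}, so C = 2. So E can't be 2.
F's domain is down to {7}, so F = 7. So D, E can't be 7.
E has just one choice, so E = 5. Strike 5 from D.
That leaves D = 4.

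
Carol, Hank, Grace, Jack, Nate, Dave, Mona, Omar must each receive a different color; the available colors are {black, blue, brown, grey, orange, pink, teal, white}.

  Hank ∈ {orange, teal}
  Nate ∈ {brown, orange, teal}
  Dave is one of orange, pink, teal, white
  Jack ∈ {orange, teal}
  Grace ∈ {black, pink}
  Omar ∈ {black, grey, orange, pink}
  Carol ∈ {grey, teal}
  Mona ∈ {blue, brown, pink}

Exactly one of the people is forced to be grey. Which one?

Carol

Among the 8 variables, blue fits only Mona (and all 8 values in {black, blue, brown, grey, orange, pink, teal, white} must be used), so Mona = blue.
The 7 still-open variables draw from only 7 values {black, brown, grey, orange, pink, teal, white}, so each is used; only Nate can be brown, hence Nate = brown.
Among the 6 still-open variables, white fits only Dave (and all 6 values in {black, grey, orange, pink, teal, white} must be used), so Dave = white.
The 2 variables Hank and Jack are confined to {orange, teal}, which locks those values in; drop them from Carol, Omar.
So grey goes to Carol.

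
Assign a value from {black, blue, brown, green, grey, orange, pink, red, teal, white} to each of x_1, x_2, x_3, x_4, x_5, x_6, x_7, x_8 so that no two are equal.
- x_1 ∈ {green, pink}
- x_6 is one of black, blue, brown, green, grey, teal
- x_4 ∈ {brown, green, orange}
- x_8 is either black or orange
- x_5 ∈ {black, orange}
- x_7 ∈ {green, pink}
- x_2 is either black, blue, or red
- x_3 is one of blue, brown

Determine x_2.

The 2 variables x_1 and x_7 are confined to {green, pink}, which locks those values in; drop them from x_4, x_6.
The 2 variables x_5 and x_8 are confined to {black, orange}, which locks those values in; drop them from x_2, x_4, x_6.
x_4 must be brown (only option left). Eliminate brown elsewhere: x_3, x_6.
x_3's domain is down to {blue}, so x_3 = blue. Eliminate blue elsewhere: x_2, x_6.
So x_2 = red.

red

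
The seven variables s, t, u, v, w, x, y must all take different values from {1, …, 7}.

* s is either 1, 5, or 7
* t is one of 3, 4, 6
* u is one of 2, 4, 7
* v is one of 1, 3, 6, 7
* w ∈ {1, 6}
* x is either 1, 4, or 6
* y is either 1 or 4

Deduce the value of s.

5

Among the 7 variables, 2 fits only u (and all 7 values in {1, 2, 3, 4, 5, 6, 7} must be used), so u = 2.
Among the 6 still-open variables, 5 fits only s (and all 6 values in {1, 3, 4, 5, 6, 7} must be used), so s = 5.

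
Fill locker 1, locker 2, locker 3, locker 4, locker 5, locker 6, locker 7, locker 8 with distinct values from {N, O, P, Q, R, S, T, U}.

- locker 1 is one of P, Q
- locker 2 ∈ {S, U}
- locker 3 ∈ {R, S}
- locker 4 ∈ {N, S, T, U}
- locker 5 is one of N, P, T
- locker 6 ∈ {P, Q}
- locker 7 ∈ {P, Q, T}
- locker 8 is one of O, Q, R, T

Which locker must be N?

locker 5

Among the 8 variables, O fits only locker 8 (and all 8 values in {N, O, P, Q, R, S, T, U} must be used), so locker 8 = O.
The 7 still-open variables together cover exactly {N, P, Q, R, S, T, U} — 7 values for 7 variables — and R appears only in locker 3's list, so locker 3 = R.
The 2 variables locker 1 and locker 6 are confined to {P, Q}, which locks those values in; drop them from locker 5, locker 7.
That leaves locker 7 = T. Remove T from locker 4, locker 5.
So N goes to locker 5.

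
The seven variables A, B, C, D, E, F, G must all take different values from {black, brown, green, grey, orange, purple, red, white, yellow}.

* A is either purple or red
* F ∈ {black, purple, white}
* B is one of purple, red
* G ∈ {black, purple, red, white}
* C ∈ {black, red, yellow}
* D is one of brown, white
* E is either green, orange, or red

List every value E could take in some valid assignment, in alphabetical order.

green, orange

A and B between them cover only {purple, red} — a naked pair. Remove those values from C, E, F, G.
F and G between them cover only {black, white} — a naked pair. Remove those values from C, D.
C has just one choice, so C = yellow.
D's domain is down to {brown}, so D = brown.
No further eliminations apply; E can still be any of green, orange.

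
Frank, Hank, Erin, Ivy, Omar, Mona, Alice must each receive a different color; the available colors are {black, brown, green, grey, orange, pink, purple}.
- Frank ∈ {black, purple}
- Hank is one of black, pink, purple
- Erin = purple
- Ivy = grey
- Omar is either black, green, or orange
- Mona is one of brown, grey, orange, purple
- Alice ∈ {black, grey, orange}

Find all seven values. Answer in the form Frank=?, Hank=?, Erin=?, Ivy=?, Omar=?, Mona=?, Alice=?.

Frank=black, Hank=pink, Erin=purple, Ivy=grey, Omar=green, Mona=brown, Alice=orange

Erin's domain is down to {purple}, so Erin = purple. Remove purple from Frank, Hank, Mona.
Ivy's domain is down to {grey}, so Ivy = grey. So Mona, Alice can't be grey.
That leaves Frank = black. Strike black from Hank, Omar, Alice.
Hank must be pink (only option left).
Alice has just one choice, so Alice = orange. Remove orange from Omar, Mona.
That leaves Omar = green.
Mona must be brown (only option left).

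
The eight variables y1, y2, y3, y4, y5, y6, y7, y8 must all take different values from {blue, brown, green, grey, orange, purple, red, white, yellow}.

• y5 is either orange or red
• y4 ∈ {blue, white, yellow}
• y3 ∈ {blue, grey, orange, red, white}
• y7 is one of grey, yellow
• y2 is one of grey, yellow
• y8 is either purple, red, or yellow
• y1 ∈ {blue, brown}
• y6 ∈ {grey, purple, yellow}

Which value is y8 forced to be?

red

The 8 variables together cover exactly {blue, brown, grey, orange, purple, red, white, yellow} — 8 values for 8 variables — and brown appears only in y1's list, so y1 = brown.
The 2 variables y2 and y7 are confined to {grey, yellow}, which locks those values in; drop them from y3, y4, y6, y8.
y6 has just one choice, so y6 = purple. Eliminate purple elsewhere: y8.
So y8 = red.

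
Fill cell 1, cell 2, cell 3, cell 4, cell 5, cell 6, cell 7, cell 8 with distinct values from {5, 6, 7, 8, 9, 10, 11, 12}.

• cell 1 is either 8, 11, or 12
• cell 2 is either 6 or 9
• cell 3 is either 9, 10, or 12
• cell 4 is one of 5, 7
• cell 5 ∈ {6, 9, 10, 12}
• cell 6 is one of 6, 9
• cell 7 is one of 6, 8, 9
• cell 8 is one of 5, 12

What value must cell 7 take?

8

Among the 8 variables, 7 fits only cell 4 (and all 8 values in {5, 6, 7, 8, 9, 10, 11, 12} must be used), so cell 4 = 7.
The 7 still-open variables together cover exactly {5, 6, 8, 9, 10, 11, 12} — 7 values for 7 variables — and 5 appears only in cell 8's list, so cell 8 = 5.
The 6 still-open variables draw from only 6 values {6, 8, 9, 10, 11, 12}, so each is used; only cell 1 can be 11, hence cell 1 = 11.
Among the 5 still-open variables, 8 fits only cell 7 (and all 5 values in {6, 8, 9, 10, 12} must be used), so cell 7 = 8.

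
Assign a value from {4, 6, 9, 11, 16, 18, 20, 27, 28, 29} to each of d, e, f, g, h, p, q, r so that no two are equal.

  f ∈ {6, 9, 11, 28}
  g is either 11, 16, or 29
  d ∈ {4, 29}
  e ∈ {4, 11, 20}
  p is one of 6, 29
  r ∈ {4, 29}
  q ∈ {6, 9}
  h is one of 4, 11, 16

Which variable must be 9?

q

The 8 variables together cover exactly {4, 6, 9, 11, 16, 20, 28, 29} — 8 values for 8 variables — and 20 appears only in e's list, so e = 20.
Among the 7 still-open variables, 28 fits only f (and all 7 values in {4, 6, 9, 11, 16, 28, 29} must be used), so f = 28.
The 6 still-open variables draw from only 6 values {4, 6, 9, 11, 16, 29}, so each is used; only q can be 9, hence q = 9.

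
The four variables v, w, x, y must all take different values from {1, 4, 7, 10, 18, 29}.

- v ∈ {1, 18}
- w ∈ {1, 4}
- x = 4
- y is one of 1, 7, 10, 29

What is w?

1

x must be 4 (only option left). Strike 4 from w.
So w = 1.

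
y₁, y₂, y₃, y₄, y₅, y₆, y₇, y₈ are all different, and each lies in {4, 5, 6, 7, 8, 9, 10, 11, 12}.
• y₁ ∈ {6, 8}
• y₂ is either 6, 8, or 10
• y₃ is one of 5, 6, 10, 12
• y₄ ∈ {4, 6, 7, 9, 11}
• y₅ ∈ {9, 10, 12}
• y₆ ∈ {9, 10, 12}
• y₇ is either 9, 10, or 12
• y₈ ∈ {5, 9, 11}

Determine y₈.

11

y₅, y₆, y₇ between them cover only {9, 10, 12} — a naked triple. Remove those values from y₂, y₃, y₄, y₈.
y₁ and y₂ between them cover only {6, 8} — a naked pair. Remove those values from y₃, y₄.
y₃ must be 5 (only option left). Strike 5 from y₈.
So y₈ = 11.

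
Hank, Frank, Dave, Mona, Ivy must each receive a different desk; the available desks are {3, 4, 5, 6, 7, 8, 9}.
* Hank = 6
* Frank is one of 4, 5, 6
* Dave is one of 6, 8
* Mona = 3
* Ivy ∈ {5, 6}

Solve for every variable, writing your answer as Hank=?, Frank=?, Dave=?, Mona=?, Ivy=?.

Hank's domain is down to {6}, so Hank = 6. Remove 6 from Frank, Dave, Ivy.
That leaves Dave = 8.
Mona's domain is down to {3}, so Mona = 3.
That leaves Ivy = 5. So Frank can't be 5.
Frank must be 4 (only option left).

Hank=6, Frank=4, Dave=8, Mona=3, Ivy=5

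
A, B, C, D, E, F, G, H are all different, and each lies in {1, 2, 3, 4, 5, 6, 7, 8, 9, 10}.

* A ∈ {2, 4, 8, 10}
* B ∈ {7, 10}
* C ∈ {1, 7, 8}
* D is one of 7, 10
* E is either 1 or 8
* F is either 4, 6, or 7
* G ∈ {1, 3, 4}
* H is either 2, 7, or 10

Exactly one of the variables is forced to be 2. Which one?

The 8 variables together cover exactly {1, 2, 3, 4, 6, 7, 8, 10} — 8 values for 8 variables — and 3 appears only in G's list, so G = 3.
The 7 still-open variables together cover exactly {1, 2, 4, 6, 7, 8, 10} — 7 values for 7 variables — and 6 appears only in F's list, so F = 6.
Among the 6 still-open variables, 4 fits only A (and all 6 values in {1, 2, 4, 7, 8, 10} must be used), so A = 4.
The 5 still-open variables together cover exactly {1, 2, 7, 8, 10} — 5 values for 5 variables — and 2 appears only in H's list, so H = 2.

H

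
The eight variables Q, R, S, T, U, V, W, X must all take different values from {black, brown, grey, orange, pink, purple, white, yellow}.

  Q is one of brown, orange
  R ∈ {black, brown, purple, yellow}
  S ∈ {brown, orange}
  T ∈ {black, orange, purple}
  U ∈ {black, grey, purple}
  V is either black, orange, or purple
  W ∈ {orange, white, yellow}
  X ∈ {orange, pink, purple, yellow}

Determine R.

yellow

Among the 8 variables, grey fits only U (and all 8 values in {black, brown, grey, orange, pink, purple, white, yellow} must be used), so U = grey.
The 7 still-open variables together cover exactly {black, brown, orange, pink, purple, white, yellow} — 7 values for 7 variables — and pink appears only in X's list, so X = pink.
The 6 still-open variables draw from only 6 values {black, brown, orange, purple, white, yellow}, so each is used; only W can be white, hence W = white.
Among the 5 still-open variables, yellow fits only R (and all 5 values in {black, brown, orange, purple, yellow} must be used), so R = yellow.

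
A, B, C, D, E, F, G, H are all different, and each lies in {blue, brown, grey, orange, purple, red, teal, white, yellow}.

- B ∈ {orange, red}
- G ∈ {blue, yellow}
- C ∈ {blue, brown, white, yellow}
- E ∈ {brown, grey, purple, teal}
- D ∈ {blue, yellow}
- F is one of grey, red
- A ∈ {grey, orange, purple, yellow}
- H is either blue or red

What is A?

purple

D and G between them cover only {blue, yellow} — a naked pair. Remove those values from A, C, H.
H has just one choice, so H = red. Strike red from B, F.
That leaves B = orange. Strike orange from A.
F has just one choice, so F = grey. Eliminate grey elsewhere: A, E.
So A = purple.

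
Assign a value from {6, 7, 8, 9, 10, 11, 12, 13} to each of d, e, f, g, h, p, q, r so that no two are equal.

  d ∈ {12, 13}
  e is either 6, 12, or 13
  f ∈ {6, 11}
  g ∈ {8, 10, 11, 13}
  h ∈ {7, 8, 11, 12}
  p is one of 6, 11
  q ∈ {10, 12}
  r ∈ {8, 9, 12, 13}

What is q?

10

The 8 variables draw from only 8 values {6, 7, 8, 9, 10, 11, 12, 13}, so each is used; only h can be 7, hence h = 7.
The 7 still-open variables together cover exactly {6, 8, 9, 10, 11, 12, 13} — 7 values for 7 variables — and 9 appears only in r's list, so r = 9.
Among the 6 still-open variables, 8 fits only g (and all 6 values in {6, 8, 10, 11, 12, 13} must be used), so g = 8.
The 5 still-open variables together cover exactly {6, 10, 11, 12, 13} — 5 values for 5 variables — and 10 appears only in q's list, so q = 10.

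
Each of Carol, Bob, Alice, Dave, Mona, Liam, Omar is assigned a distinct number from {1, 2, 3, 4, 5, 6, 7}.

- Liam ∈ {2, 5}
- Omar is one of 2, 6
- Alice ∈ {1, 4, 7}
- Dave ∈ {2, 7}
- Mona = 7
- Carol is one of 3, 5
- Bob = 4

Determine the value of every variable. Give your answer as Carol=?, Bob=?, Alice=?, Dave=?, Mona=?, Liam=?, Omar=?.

Bob has just one choice, so Bob = 4. Strike 4 from Alice.
Mona has just one choice, so Mona = 7. So Alice, Dave can't be 7.
Alice has just one choice, so Alice = 1.
Dave has just one choice, so Dave = 2. So Liam, Omar can't be 2.
Liam's domain is down to {5}, so Liam = 5. Strike 5 from Carol.
Omar must be 6 (only option left).
Carol must be 3 (only option left).

Carol=3, Bob=4, Alice=1, Dave=2, Mona=7, Liam=5, Omar=6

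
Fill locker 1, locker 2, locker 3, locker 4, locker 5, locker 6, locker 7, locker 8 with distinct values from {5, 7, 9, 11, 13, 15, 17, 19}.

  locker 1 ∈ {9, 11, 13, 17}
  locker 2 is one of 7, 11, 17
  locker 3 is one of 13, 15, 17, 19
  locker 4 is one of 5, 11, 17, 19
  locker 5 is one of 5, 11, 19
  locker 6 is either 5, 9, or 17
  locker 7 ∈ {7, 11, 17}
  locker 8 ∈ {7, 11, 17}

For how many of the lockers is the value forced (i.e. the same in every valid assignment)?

3

Among the 8 variables, 15 fits only locker 3 (and all 8 values in {5, 7, 9, 11, 13, 15, 17, 19} must be used), so locker 3 = 15.
The 7 still-open variables draw from only 7 values {5, 7, 9, 11, 13, 17, 19}, so each is used; only locker 1 can be 13, hence locker 1 = 13.
The 6 still-open variables together cover exactly {5, 7, 9, 11, 17, 19} — 6 values for 6 variables — and 9 appears only in locker 6's list, so locker 6 = 9.
locker 2, locker 7, locker 8 between them cover only {7, 11, 17} — a naked triple. Remove those values from locker 4, locker 5.
Determined: locker 1=13, locker 3=15, locker 6=9. The other lockers each still have more than one consistent value. That makes 3.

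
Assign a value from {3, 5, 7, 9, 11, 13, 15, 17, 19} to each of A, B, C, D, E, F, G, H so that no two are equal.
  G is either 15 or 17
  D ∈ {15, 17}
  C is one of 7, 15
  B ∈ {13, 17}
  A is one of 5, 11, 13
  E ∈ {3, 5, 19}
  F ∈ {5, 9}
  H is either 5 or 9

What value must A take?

11

D and G between them cover only {15, 17} — a naked pair. Remove those values from B, C.
B's domain is down to {13}, so B = 13. So A can't be 13.
That leaves C = 7.
F and H between them cover only {5, 9} — a naked pair. Remove those values from A, E.
So A = 11.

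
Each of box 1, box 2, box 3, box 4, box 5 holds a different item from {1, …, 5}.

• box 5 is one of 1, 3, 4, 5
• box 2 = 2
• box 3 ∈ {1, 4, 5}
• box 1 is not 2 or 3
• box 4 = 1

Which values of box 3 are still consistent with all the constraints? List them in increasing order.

box 2 must be 2 (only option left).
That leaves box 4 = 1. Eliminate 1 elsewhere: box 1, box 3, box 5.
Among the 3 still-open variables, 3 fits only box 5 (and all 3 values in {3, 4, 5} must be used), so box 5 = 3.
No further eliminations apply; box 3 can still be any of 4, 5.

4, 5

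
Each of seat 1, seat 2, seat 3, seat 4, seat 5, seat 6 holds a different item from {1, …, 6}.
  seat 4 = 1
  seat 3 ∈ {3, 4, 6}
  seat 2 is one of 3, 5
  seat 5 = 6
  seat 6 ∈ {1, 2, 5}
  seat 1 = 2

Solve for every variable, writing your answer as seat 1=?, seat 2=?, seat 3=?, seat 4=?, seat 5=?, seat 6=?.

seat 1=2, seat 2=3, seat 3=4, seat 4=1, seat 5=6, seat 6=5

seat 1 must be 2 (only option left). Eliminate 2 elsewhere: seat 6.
seat 4 must be 1 (only option left). Remove 1 from seat 6.
seat 5's domain is down to {6}, so seat 5 = 6. Remove 6 from seat 3.
seat 6 must be 5 (only option left). Remove 5 from seat 2.
seat 2 must be 3 (only option left). So seat 3 can't be 3.
seat 3 must be 4 (only option left).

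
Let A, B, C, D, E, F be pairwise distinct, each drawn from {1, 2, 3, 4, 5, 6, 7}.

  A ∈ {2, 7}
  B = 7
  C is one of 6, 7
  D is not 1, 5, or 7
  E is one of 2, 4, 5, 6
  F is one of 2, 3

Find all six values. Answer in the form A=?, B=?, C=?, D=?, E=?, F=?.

B's domain is down to {7}, so B = 7. Eliminate 7 elsewhere: A, C.
C must be 6 (only option left). Eliminate 6 elsewhere: D, E.
A's domain is down to {2}, so A = 2. Strike 2 from D, E, F.
F's domain is down to {3}, so F = 3. Strike 3 from D.
That leaves D = 4. Remove 4 from E.
That leaves E = 5.

A=2, B=7, C=6, D=4, E=5, F=3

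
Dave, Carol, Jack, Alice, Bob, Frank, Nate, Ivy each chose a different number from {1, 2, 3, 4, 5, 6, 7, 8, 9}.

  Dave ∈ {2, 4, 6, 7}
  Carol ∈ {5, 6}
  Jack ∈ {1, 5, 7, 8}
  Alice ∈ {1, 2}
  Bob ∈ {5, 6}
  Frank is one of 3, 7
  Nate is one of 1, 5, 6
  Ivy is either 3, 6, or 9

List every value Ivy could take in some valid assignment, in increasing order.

Carol and Bob between them cover only {5, 6} — a naked pair. Remove those values from Dave, Jack, Nate, Ivy.
Nate's domain is down to {1}, so Nate = 1. Eliminate 1 elsewhere: Jack, Alice.
Alice has just one choice, so Alice = 2. Strike 2 from Dave.
No further eliminations apply; Ivy can still be any of 3, 9.

3, 9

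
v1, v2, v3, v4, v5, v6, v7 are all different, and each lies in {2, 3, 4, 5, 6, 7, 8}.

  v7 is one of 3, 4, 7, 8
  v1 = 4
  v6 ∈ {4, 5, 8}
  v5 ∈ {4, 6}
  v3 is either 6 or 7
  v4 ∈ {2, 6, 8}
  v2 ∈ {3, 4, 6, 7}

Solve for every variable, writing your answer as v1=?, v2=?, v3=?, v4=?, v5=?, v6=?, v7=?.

v1=4, v2=3, v3=7, v4=2, v5=6, v6=5, v7=8

v1 has just one choice, so v1 = 4. Eliminate 4 elsewhere: v2, v5, v6, v7.
v5 must be 6 (only option left). Eliminate 6 elsewhere: v2, v3, v4.
That leaves v3 = 7. Remove 7 from v2, v7.
v2 must be 3 (only option left). Eliminate 3 elsewhere: v7.
v7 must be 8 (only option left). So v4, v6 can't be 8.
v4 has just one choice, so v4 = 2.
v6 has just one choice, so v6 = 5.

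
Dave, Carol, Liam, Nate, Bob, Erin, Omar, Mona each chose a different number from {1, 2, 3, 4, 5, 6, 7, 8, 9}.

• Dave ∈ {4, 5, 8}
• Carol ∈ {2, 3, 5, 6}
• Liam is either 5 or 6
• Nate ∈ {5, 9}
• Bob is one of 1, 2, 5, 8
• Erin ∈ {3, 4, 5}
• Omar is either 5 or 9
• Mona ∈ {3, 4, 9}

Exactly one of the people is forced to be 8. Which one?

The 8 variables together cover exactly {1, 2, 3, 4, 5, 6, 8, 9} — 8 values for 8 variables — and 1 appears only in Bob's list, so Bob = 1.
The 7 still-open variables together cover exactly {2, 3, 4, 5, 6, 8, 9} — 7 values for 7 variables — and 2 appears only in Carol's list, so Carol = 2.
Among the 6 still-open variables, 6 fits only Liam (and all 6 values in {3, 4, 5, 6, 8, 9} must be used), so Liam = 6.
Among the 5 still-open variables, 8 fits only Dave (and all 5 values in {3, 4, 5, 8, 9} must be used), so Dave = 8.

Dave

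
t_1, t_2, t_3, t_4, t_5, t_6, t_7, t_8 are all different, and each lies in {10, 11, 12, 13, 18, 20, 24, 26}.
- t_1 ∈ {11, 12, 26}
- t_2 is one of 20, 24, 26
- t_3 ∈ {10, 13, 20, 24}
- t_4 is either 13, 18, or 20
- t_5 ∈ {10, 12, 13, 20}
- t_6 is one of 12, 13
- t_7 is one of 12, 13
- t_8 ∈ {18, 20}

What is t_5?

The 8 variables draw from only 8 values {10, 11, 12, 13, 18, 20, 24, 26}, so each is used; only t_1 can be 11, hence t_1 = 11.
The 7 still-open variables draw from only 7 values {10, 12, 13, 18, 20, 24, 26}, so each is used; only t_2 can be 26, hence t_2 = 26.
The 6 still-open variables together cover exactly {10, 12, 13, 18, 20, 24} — 6 values for 6 variables — and 24 appears only in t_3's list, so t_3 = 24.
Among the 5 still-open variables, 10 fits only t_5 (and all 5 values in {10, 12, 13, 18, 20} must be used), so t_5 = 10.

10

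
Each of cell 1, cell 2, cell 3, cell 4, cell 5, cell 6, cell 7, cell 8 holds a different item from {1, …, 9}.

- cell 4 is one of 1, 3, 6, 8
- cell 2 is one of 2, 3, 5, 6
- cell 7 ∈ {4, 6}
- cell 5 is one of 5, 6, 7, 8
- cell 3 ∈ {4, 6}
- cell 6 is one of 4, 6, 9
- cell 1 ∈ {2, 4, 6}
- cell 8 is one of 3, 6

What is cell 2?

5

The 2 variables cell 3 and cell 7 are confined to {4, 6}, which locks those values in; drop them from cell 1, cell 2, cell 4, cell 5, cell 6, cell 8.
That leaves cell 1 = 2. Eliminate 2 elsewhere: cell 2.
cell 6 must be 9 (only option left).
cell 8 must be 3 (only option left). So cell 2, cell 4 can't be 3.
So cell 2 = 5.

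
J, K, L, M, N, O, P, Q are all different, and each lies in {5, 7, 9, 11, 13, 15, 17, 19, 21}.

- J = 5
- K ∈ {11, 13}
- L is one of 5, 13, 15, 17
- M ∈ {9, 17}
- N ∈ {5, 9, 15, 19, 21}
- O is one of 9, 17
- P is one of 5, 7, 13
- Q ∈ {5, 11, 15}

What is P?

7

J has just one choice, so J = 5. Eliminate 5 elsewhere: L, N, P, Q.
M and O between them cover only {9, 17} — a naked pair. Remove those values from L, N.
K, L, Q between them cover only {11, 13, 15} — a naked triple. Remove those values from N, P.
So P = 7.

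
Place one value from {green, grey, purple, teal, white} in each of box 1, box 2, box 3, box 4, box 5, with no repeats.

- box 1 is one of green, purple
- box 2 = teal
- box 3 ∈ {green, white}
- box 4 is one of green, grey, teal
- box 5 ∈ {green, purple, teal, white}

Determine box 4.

box 2 has just one choice, so box 2 = teal. Eliminate teal elsewhere: box 4, box 5.
The 4 still-open variables together cover exactly {green, grey, purple, white} — 4 values for 4 variables — and grey appears only in box 4's list, so box 4 = grey.

grey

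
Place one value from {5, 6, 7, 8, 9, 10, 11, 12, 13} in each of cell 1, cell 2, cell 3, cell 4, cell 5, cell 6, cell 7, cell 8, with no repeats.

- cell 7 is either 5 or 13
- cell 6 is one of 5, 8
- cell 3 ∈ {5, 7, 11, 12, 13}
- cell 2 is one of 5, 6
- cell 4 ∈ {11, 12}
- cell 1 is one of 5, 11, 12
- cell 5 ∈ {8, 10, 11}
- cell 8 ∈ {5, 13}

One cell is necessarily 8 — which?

The 8 variables together cover exactly {5, 6, 7, 8, 10, 11, 12, 13} — 8 values for 8 variables — and 6 appears only in cell 2's list, so cell 2 = 6.
The 7 still-open variables together cover exactly {5, 7, 8, 10, 11, 12, 13} — 7 values for 7 variables — and 7 appears only in cell 3's list, so cell 3 = 7.
Among the 6 still-open variables, 10 fits only cell 5 (and all 6 values in {5, 8, 10, 11, 12, 13} must be used), so cell 5 = 10.
The 5 still-open variables together cover exactly {5, 8, 11, 12, 13} — 5 values for 5 variables — and 8 appears only in cell 6's list, so cell 6 = 8.

cell 6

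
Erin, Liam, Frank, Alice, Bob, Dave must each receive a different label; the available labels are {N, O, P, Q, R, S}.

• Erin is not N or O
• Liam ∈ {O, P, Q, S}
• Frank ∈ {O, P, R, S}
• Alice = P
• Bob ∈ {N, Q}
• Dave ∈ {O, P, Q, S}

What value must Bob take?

N

Alice's domain is down to {P}, so Alice = P. Eliminate P elsewhere: Erin, Liam, Frank, Dave.
Among the 5 still-open variables, N fits only Bob (and all 5 values in {N, O, Q, R, S} must be used), so Bob = N.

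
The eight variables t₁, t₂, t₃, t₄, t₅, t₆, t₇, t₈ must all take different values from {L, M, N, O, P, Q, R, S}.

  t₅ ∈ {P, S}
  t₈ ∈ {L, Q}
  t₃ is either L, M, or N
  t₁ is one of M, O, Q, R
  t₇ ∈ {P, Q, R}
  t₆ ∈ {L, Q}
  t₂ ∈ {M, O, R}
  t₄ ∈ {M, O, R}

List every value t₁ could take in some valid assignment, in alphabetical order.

M, O, R

The 8 variables together cover exactly {L, M, N, O, P, Q, R, S} — 8 values for 8 variables — and N appears only in t₃'s list, so t₃ = N.
Among the 7 still-open variables, S fits only t₅ (and all 7 values in {L, M, O, P, Q, R, S} must be used), so t₅ = S.
Among the 6 still-open variables, P fits only t₇ (and all 6 values in {L, M, O, P, Q, R} must be used), so t₇ = P.
The 2 variables t₆ and t₈ are confined to {L, Q}, which locks those values in; drop them from t₁.
No further eliminations apply; t₁ can still be any of M, O, R.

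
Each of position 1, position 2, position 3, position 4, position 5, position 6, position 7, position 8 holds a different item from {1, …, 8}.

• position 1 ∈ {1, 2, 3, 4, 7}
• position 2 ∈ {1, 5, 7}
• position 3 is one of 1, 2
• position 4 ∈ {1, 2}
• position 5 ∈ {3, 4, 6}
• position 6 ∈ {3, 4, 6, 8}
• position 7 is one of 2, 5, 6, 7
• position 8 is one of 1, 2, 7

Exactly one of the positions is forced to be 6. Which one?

position 7

The 8 variables together cover exactly {1, 2, 3, 4, 5, 6, 7, 8} — 8 values for 8 variables — and 8 appears only in position 6's list, so position 6 = 8.
position 3 and position 4 between them cover only {1, 2} — a naked pair. Remove those values from position 1, position 2, position 7, position 8.
position 8 has just one choice, so position 8 = 7. Eliminate 7 elsewhere: position 1, position 2, position 7.
That leaves position 2 = 5. Eliminate 5 elsewhere: position 7.
So 6 goes to position 7.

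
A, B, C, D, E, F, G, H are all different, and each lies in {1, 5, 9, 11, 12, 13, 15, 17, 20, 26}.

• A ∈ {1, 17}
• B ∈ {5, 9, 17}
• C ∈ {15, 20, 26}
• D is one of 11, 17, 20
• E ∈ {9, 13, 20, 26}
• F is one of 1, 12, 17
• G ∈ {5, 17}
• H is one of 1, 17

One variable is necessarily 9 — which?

A and H between them cover only {1, 17} — a naked pair. Remove those values from B, D, F, G.
F must be 12 (only option left).
G must be 5 (only option left). So B can't be 5.
So 9 goes to B.

B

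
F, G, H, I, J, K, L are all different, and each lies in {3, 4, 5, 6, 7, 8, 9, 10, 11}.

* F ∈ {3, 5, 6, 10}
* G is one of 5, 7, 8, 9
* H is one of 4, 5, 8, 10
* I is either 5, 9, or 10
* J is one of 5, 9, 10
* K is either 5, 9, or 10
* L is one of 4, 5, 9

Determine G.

7

I, J, K share exactly the 3 values {5, 9, 10}; by pigeonhole those values go to them, so strike 5, 9, 10 from F, G, H, L.
L must be 4 (only option left). Eliminate 4 elsewhere: H.
That leaves H = 8. Eliminate 8 elsewhere: G.
So G = 7.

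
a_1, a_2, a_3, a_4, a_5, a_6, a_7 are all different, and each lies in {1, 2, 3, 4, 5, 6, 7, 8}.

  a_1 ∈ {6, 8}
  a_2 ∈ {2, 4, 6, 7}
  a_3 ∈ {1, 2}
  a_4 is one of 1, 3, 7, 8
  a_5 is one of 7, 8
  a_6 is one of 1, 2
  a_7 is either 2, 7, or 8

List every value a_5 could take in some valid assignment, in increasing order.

Among the 7 variables, 3 fits only a_4 (and all 7 values in {1, 2, 3, 4, 6, 7, 8} must be used), so a_4 = 3.
The 6 still-open variables together cover exactly {1, 2, 4, 6, 7, 8} — 6 values for 6 variables — and 4 appears only in a_2's list, so a_2 = 4.
The 5 still-open variables draw from only 5 values {1, 2, 6, 7, 8}, so each is used; only a_1 can be 6, hence a_1 = 6.
a_3 and a_6 between them cover only {1, 2} — a naked pair. Remove those values from a_7.
No further eliminations apply; a_5 can still be any of 7, 8.

7, 8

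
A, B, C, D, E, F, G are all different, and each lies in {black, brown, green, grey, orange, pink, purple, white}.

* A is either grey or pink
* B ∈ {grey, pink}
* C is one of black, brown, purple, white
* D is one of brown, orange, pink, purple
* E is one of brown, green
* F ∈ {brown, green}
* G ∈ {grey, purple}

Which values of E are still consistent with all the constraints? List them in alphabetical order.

brown, green

The 2 variables A and B are confined to {grey, pink}, which locks those values in; drop them from D, G.
G must be purple (only option left). Remove purple from C, D.
E and F between them cover only {brown, green} — a naked pair. Remove those values from C, D.
D has just one choice, so D = orange.
No further eliminations apply; E can still be any of brown, green.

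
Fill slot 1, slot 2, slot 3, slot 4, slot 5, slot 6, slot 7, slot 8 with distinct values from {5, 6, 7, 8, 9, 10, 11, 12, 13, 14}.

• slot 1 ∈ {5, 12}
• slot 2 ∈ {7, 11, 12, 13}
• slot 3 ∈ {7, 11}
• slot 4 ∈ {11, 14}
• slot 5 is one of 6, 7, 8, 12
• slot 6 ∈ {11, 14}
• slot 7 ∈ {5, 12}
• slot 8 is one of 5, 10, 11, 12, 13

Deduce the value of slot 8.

10

slot 1 and slot 7 between them cover only {5, 12} — a naked pair. Remove those values from slot 2, slot 5, slot 8.
slot 4 and slot 6 share exactly the 2 values {11, 14}; by pigeonhole those values go to them, so strike 11, 14 from slot 2, slot 3, slot 8.
slot 3 has just one choice, so slot 3 = 7. Eliminate 7 elsewhere: slot 2, slot 5.
slot 2 has just one choice, so slot 2 = 13. Strike 13 from slot 8.
So slot 8 = 10.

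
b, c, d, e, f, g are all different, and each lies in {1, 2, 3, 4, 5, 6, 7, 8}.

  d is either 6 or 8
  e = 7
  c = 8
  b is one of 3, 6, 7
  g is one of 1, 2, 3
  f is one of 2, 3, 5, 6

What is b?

c must be 8 (only option left). Remove 8 from d.
d must be 6 (only option left). Eliminate 6 elsewhere: b, f.
e has just one choice, so e = 7. Eliminate 7 elsewhere: b.
So b = 3.

3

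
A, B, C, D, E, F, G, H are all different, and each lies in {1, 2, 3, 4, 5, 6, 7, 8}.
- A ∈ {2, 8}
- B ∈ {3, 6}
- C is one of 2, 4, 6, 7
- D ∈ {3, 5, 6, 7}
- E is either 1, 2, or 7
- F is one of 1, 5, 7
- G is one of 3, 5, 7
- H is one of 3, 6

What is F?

The 8 variables draw from only 8 values {1, 2, 3, 4, 5, 6, 7, 8}, so each is used; only C can be 4, hence C = 4.
The 7 still-open variables draw from only 7 values {1, 2, 3, 5, 6, 7, 8}, so each is used; only A can be 8, hence A = 8.
Among the 6 still-open variables, 2 fits only E (and all 6 values in {1, 2, 3, 5, 6, 7} must be used), so E = 2.
The 5 still-open variables draw from only 5 values {1, 3, 5, 6, 7}, so each is used; only F can be 1, hence F = 1.

1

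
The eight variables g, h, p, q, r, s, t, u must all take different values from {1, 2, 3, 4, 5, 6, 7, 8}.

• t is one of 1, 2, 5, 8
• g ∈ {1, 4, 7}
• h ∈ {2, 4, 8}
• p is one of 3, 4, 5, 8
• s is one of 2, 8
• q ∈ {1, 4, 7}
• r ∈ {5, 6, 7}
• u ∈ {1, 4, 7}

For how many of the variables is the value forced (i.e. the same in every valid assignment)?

3

The 8 variables draw from only 8 values {1, 2, 3, 4, 5, 6, 7, 8}, so each is used; only p can be 3, hence p = 3.
The 7 still-open variables draw from only 7 values {1, 2, 4, 5, 6, 7, 8}, so each is used; only r can be 6, hence r = 6.
The 6 still-open variables together cover exactly {1, 2, 4, 5, 7, 8} — 6 values for 6 variables — and 5 appears only in t's list, so t = 5.
The 3 variables g, q, u are confined to {1, 4, 7}, which locks those values in; drop them from h.
Determined: p=3, r=6, t=5. The other variables each still have more than one consistent value. That makes 3.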